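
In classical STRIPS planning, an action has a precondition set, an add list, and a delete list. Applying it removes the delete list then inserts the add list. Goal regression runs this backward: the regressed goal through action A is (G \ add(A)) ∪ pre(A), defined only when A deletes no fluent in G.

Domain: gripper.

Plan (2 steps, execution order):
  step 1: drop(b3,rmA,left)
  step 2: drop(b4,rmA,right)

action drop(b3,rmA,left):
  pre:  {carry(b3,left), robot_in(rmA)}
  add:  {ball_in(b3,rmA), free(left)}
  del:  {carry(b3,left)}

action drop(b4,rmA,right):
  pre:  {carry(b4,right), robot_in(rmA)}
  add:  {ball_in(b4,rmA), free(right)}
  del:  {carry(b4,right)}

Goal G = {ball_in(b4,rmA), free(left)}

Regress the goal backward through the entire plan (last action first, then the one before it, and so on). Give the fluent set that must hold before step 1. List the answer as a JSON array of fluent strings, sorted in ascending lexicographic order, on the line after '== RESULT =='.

Work backward from the goal:
  through step 2 (drop(b4,rmA,right)): drop {ball_in(b4,rmA)}, keep {free(left)}, require {carry(b4,right), robot_in(rmA)}
    → {carry(b4,right), free(left), robot_in(rmA)}
  through step 1 (drop(b3,rmA,left)): drop {free(left)}, keep {carry(b4,right), robot_in(rmA)}, require {carry(b3,left), robot_in(rmA)}
    → {carry(b3,left), carry(b4,right), robot_in(rmA)}

== RESULT ==
["carry(b3,left)", "carry(b4,right)", "robot_in(rmA)"]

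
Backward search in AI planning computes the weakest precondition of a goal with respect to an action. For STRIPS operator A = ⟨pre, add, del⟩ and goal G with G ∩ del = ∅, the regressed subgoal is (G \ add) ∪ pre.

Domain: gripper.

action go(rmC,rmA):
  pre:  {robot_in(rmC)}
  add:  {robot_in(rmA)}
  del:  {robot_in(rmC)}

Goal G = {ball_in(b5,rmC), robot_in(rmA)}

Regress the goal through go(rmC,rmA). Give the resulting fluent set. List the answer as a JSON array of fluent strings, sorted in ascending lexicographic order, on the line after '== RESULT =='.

Compute (G \ add) ∪ pre:
  G ∩ del = {}  (empty — regression defined)
  G \ add = {ball_in(b5,rmC), robot_in(rmA)} \ {robot_in(rmA)} = {ball_in(b5,rmC)}
  ∪ pre   = {ball_in(b5,rmC)} ∪ {robot_in(rmC)}
          = {ball_in(b5,rmC), robot_in(rmC)}

== RESULT ==
["ball_in(b5,rmC)", "robot_in(rmC)"]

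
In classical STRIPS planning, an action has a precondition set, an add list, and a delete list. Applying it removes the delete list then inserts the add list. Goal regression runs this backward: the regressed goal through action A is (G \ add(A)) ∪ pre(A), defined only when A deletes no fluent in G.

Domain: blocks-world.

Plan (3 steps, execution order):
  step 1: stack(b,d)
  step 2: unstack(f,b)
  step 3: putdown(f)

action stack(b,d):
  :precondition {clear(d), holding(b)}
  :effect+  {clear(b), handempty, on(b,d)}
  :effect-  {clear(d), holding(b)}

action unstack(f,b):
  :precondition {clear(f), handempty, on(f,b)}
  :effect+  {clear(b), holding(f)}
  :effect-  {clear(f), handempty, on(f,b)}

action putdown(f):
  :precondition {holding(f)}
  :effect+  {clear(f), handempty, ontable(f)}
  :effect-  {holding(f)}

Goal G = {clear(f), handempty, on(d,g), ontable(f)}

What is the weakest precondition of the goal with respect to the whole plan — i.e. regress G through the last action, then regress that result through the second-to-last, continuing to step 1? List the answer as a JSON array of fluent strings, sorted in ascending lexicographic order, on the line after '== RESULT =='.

Regress step by step:
  through step 3 (putdown(f)): drop {clear(f), handempty, ontable(f)}, keep {on(d,g)}, require {holding(f)}
    → {holding(f), on(d,g)}
  through step 2 (unstack(f,b)): drop {holding(f)}, keep {on(d,g)}, require {clear(f), handempty, on(f,b)}
    → {clear(f), handempty, on(d,g), on(f,b)}
  through step 1 (stack(b,d)): drop {handempty}, keep {clear(f), on(d,g), on(f,b)}, require {clear(d), holding(b)}
    → {clear(d), clear(f), holding(b), on(d,g), on(f,b)}

== RESULT ==
["clear(d)", "clear(f)", "holding(b)", "on(d,g)", "on(f,b)"]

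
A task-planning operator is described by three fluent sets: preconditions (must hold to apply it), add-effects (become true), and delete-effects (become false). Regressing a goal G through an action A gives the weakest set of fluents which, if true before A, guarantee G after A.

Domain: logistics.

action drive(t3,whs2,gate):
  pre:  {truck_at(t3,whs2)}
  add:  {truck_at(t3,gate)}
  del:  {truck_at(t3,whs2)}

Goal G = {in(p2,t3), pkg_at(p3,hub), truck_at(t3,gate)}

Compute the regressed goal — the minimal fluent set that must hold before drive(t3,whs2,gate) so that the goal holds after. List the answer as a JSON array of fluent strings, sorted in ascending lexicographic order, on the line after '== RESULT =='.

Compute (G \ add) ∪ pre:
  G ∩ del = {}  (empty — regression defined)
  G \ add = {in(p2,t3), pkg_at(p3,hub), truck_at(t3,gate)} \ {truck_at(t3,gate)} = {in(p2,t3), pkg_at(p3,hub)}
  ∪ pre   = {in(p2,t3), pkg_at(p3,hub)} ∪ {truck_at(t3,whs2)}
          = {in(p2,t3), pkg_at(p3,hub), truck_at(t3,whs2)}

== RESULT ==
["in(p2,t3)", "pkg_at(p3,hub)", "truck_at(t3,whs2)"]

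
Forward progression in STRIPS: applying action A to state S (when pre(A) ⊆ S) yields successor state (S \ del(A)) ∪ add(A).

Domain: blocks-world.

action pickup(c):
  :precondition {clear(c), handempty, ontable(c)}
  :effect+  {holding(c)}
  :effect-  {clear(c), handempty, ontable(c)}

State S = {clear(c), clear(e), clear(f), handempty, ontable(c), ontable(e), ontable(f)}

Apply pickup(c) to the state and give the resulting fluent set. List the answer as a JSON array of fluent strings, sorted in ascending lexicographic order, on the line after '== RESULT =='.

Progress:
  pre ⊆ S: {clear(c), handempty, ontable(c)} ⊆ S  — applicable
  S \ del = {clear(e), clear(f), ontable(e), ontable(f)}
  ∪ add   = {clear(e), clear(f), holding(c), ontable(e), ontable(f)}

== RESULT ==
["clear(e)", "clear(f)", "holding(c)", "ontable(e)", "ontable(f)"]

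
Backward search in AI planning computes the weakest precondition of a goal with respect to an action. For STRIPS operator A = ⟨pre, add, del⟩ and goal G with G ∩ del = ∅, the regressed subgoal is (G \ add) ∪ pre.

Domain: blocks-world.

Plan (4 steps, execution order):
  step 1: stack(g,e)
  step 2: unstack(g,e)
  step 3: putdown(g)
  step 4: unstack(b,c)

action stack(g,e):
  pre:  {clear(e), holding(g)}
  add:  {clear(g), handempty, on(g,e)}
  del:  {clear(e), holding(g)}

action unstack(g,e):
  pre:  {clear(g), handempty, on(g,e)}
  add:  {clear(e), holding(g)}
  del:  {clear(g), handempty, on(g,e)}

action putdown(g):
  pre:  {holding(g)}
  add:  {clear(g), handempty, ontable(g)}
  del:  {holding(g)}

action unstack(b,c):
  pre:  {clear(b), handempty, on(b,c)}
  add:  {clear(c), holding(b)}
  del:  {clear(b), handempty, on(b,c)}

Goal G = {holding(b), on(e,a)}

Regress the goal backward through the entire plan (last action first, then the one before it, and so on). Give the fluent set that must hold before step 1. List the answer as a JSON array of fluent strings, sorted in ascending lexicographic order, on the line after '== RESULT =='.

Regress step by step:
  through step 4 (unstack(b,c)): drop {holding(b)}, keep {on(e,a)}, require {clear(b), handempty, on(b,c)}
    → {clear(b), handempty, on(b,c), on(e,a)}
  through step 3 (putdown(g)): drop {handempty}, keep {clear(b), on(b,c), on(e,a)}, require {holding(g)}
    → {clear(b), holding(g), on(b,c), on(e,a)}
  through step 2 (unstack(g,e)): drop {holding(g)}, keep {clear(b), on(b,c), on(e,a)}, require {clear(g), handempty, on(g,e)}
    → {clear(b), clear(g), handempty, on(b,c), on(e,a), on(g,e)}
  through step 1 (stack(g,e)): drop {clear(g), handempty, on(g,e)}, keep {clear(b), on(b,c), on(e,a)}, require {clear(e), holding(g)}
    → {clear(b), clear(e), holding(g), on(b,c), on(e,a)}

== RESULT ==
["clear(b)", "clear(e)", "holding(g)", "on(b,c)", "on(e,a)"]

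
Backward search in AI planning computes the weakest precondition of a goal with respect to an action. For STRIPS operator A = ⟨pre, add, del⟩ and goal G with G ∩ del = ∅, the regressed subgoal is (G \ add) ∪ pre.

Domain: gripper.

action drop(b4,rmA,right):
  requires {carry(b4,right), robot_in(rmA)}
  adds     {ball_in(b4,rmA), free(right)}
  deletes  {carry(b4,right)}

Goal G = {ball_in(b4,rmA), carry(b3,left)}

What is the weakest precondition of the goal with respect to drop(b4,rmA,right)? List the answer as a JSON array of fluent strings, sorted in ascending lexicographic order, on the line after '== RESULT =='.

Regress:
  G ∩ del = {}  (empty — regression defined)
  G \ add = {ball_in(b4,rmA), carry(b3,left)} \ {ball_in(b4,rmA), free(right)} = {carry(b3,left)}
  ∪ pre   = {carry(b3,left)} ∪ {carry(b4,right), robot_in(rmA)}
          = {carry(b3,left), carry(b4,right), robot_in(rmA)}

== RESULT ==
["carry(b3,left)", "carry(b4,right)", "robot_in(rmA)"]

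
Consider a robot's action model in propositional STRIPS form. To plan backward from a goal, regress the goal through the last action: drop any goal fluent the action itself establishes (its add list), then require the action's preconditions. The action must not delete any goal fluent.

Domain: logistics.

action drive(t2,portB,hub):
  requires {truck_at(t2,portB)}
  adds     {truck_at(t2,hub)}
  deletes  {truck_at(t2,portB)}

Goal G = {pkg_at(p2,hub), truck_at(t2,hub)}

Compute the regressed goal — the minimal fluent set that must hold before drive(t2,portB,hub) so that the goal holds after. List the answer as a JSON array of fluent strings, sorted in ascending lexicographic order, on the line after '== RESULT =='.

Regress:
  G ∩ del = {}  (empty — regression defined)
  G \ add = {pkg_at(p2,hub), truck_at(t2,hub)} \ {truck_at(t2,hub)} = {pkg_at(p2,hub)}
  ∪ pre   = {pkg_at(p2,hub)} ∪ {truck_at(t2,portB)}
          = {pkg_at(p2,hub), truck_at(t2,portB)}

== RESULT ==
["pkg_at(p2,hub)", "truck_at(t2,portB)"]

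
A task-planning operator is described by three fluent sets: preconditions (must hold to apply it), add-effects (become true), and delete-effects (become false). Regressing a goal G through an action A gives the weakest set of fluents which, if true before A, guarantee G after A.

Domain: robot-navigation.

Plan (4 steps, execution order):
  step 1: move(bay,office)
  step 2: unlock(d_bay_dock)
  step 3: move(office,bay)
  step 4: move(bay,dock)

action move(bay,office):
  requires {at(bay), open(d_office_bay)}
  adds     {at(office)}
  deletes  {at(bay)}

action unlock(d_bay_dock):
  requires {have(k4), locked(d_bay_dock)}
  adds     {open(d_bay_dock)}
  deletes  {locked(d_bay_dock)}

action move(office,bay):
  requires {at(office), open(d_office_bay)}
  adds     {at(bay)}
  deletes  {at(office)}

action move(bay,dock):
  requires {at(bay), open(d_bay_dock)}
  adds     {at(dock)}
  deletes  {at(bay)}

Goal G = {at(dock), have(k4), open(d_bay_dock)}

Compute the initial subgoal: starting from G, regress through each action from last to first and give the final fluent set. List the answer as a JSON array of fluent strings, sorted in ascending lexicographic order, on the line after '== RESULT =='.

Regress step by step:
  through step 4 (move(bay,dock)): drop {at(dock)}, keep {have(k4), open(d_bay_dock)}, require {at(bay), open(d_bay_dock)}
    → {at(bay), have(k4), open(d_bay_dock)}
  through step 3 (move(office,bay)): drop {at(bay)}, keep {have(k4), open(d_bay_dock)}, require {at(office), open(d_office_bay)}
    → {at(office), have(k4), open(d_bay_dock), open(d_office_bay)}
  through step 2 (unlock(d_bay_dock)): drop {open(d_bay_dock)}, keep {at(office), have(k4), open(d_office_bay)}, require {have(k4), locked(d_bay_dock)}
    → {at(office), have(k4), locked(d_bay_dock), open(d_office_bay)}
  through step 1 (move(bay,office)): drop {at(office)}, keep {have(k4), locked(d_bay_dock), open(d_office_bay)}, require {at(bay), open(d_office_bay)}
    → {at(bay), have(k4), locked(d_bay_dock), open(d_office_bay)}

== RESULT ==
["at(bay)", "have(k4)", "locked(d_bay_dock)", "open(d_office_bay)"]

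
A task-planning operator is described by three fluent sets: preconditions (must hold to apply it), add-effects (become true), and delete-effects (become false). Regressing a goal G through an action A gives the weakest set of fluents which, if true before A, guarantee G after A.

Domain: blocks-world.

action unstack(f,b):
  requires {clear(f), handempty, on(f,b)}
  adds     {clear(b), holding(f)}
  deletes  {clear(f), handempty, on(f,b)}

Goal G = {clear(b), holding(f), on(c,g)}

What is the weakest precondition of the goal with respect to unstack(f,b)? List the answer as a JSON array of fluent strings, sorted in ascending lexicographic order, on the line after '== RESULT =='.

Compute (G \ add) ∪ pre:
  G ∩ del = {}  (empty — regression defined)
  G \ add = {clear(b), holding(f), on(c,g)} \ {clear(b), holding(f)} = {on(c,g)}
  ∪ pre   = {on(c,g)} ∪ {clear(f), handempty, on(f,b)}
          = {clear(f), handempty, on(c,g), on(f,b)}

== RESULT ==
["clear(f)", "handempty", "on(c,g)", "on(f,b)"]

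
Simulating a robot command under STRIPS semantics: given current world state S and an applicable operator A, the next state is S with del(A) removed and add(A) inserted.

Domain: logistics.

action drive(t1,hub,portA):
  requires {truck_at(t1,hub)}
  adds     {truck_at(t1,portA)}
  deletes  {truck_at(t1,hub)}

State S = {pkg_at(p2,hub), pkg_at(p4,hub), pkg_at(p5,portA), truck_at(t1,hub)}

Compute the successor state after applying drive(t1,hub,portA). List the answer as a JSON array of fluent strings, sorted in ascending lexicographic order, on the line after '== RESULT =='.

Progress:
  pre ⊆ S: {truck_at(t1,hub)} ⊆ S  — applicable
  S \ del = {pkg_at(p2,hub), pkg_at(p4,hub), pkg_at(p5,portA)}
  ∪ add   = {pkg_at(p2,hub), pkg_at(p4,hub), pkg_at(p5,portA), truck_at(t1,portA)}

== RESULT ==
["pkg_at(p2,hub)", "pkg_at(p4,hub)", "pkg_at(p5,portA)", "truck_at(t1,portA)"]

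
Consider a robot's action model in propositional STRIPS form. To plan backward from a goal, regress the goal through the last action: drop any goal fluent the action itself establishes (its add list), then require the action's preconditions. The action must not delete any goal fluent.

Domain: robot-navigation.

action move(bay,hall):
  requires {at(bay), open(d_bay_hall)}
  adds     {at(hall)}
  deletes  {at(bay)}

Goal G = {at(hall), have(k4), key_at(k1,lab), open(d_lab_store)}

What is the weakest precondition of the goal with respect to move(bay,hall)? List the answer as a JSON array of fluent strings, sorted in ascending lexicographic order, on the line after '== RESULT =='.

Regress:
  G ∩ del = {}  (empty — regression defined)
  G \ add = {at(hall), have(k4), key_at(k1,lab), open(d_lab_store)} \ {at(hall)} = {have(k4), key_at(k1,lab), open(d_lab_store)}
  ∪ pre   = {have(k4), key_at(k1,lab), open(d_lab_store)} ∪ {at(bay), open(d_bay_hall)}
          = {at(bay), have(k4), key_at(k1,lab), open(d_bay_hall), open(d_lab_store)}

== RESULT ==
["at(bay)", "have(k4)", "key_at(k1,lab)", "open(d_bay_hall)", "open(d_lab_store)"]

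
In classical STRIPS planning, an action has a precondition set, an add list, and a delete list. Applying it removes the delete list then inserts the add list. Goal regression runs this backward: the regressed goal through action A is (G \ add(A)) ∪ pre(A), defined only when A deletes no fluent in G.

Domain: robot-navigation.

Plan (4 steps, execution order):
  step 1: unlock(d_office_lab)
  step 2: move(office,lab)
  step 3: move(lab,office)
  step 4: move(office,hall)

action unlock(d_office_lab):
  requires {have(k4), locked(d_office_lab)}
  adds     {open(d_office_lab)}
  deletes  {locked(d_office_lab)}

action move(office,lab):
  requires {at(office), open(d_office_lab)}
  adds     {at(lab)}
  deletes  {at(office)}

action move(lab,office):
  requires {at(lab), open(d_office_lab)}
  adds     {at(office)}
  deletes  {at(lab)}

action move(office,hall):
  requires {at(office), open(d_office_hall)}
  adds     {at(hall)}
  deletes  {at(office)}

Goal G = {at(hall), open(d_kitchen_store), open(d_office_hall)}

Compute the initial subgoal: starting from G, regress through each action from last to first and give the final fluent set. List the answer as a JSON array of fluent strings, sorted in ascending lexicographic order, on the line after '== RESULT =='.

Work backward from the goal:
  through step 4 (move(office,hall)): drop {at(hall)}, keep {open(d_kitchen_store), open(d_office_hall)}, require {at(office), open(d_office_hall)}
    → {at(office), open(d_kitchen_store), open(d_office_hall)}
  through step 3 (move(lab,office)): drop {at(office)}, keep {open(d_kitchen_store), open(d_office_hall)}, require {at(lab), open(d_office_lab)}
    → {at(lab), open(d_kitchen_store), open(d_office_hall), open(d_office_lab)}
  through step 2 (move(office,lab)): drop {at(lab)}, keep {open(d_kitchen_store), open(d_office_hall), open(d_office_lab)}, require {at(office), open(d_office_lab)}
    → {at(office), open(d_kitchen_store), open(d_office_hall), open(d_office_lab)}
  through step 1 (unlock(d_office_lab)): drop {open(d_office_lab)}, keep {at(office), open(d_kitchen_store), open(d_office_hall)}, require {have(k4), locked(d_office_lab)}
    → {at(office), have(k4), locked(d_office_lab), open(d_kitchen_store), open(d_office_hall)}

== RESULT ==
["at(office)", "have(k4)", "locked(d_office_lab)", "open(d_kitchen_store)", "open(d_office_hall)"]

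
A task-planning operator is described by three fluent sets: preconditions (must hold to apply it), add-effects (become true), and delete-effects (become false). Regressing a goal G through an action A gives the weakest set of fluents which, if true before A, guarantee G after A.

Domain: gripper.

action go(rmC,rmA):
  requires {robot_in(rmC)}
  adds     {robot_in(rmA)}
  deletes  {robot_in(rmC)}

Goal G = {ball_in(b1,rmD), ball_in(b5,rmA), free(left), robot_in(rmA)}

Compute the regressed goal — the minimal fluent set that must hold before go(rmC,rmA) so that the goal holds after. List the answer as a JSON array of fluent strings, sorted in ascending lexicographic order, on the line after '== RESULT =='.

Regress:
  G ∩ del = {}  (empty — regression defined)
  G \ add = {ball_in(b1,rmD), ball_in(b5,rmA), free(left), robot_in(rmA)} \ {robot_in(rmA)} = {ball_in(b1,rmD), ball_in(b5,rmA), free(left)}
  ∪ pre   = {ball_in(b1,rmD), ball_in(b5,rmA), free(left)} ∪ {robot_in(rmC)}
          = {ball_in(b1,rmD), ball_in(b5,rmA), free(left), robot_in(rmC)}

== RESULT ==
["ball_in(b1,rmD)", "ball_in(b5,rmA)", "free(left)", "robot_in(rmC)"]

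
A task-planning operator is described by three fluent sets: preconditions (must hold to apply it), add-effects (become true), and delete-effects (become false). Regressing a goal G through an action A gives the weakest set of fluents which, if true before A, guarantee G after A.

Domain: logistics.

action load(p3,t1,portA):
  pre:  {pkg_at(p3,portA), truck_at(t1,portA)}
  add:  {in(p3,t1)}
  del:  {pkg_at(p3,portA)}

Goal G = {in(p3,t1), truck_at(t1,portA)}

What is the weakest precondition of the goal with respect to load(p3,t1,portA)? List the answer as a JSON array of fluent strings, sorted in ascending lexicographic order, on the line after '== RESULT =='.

Compute (G \ add) ∪ pre:
  G ∩ del = {}  (empty — regression defined)
  G \ add = {in(p3,t1), truck_at(t1,portA)} \ {in(p3,t1)} = {truck_at(t1,portA)}
  ∪ pre   = {truck_at(t1,portA)} ∪ {pkg_at(p3,portA), truck_at(t1,portA)}
          = {pkg_at(p3,portA), truck_at(t1,portA)}

== RESULT ==
["pkg_at(p3,portA)", "truck_at(t1,portA)"]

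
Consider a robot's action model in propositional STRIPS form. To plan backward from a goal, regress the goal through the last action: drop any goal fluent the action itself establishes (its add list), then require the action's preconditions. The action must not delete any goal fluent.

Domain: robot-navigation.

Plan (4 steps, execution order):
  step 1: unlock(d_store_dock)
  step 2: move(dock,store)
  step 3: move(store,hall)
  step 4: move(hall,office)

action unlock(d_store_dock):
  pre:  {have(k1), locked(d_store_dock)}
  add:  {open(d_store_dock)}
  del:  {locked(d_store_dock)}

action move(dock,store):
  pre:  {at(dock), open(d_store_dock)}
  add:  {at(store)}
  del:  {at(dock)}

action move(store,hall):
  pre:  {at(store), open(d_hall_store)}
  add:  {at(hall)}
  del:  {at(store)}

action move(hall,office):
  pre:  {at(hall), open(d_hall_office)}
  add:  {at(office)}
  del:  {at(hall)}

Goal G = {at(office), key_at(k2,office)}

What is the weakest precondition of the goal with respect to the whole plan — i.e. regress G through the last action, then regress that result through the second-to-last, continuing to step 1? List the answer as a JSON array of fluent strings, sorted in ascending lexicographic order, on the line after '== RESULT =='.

Regress step by step:
  through step 4 (move(hall,office)): drop {at(office)}, keep {key_at(k2,office)}, require {at(hall), open(d_hall_office)}
    → {at(hall), key_at(k2,office), open(d_hall_office)}
  through step 3 (move(store,hall)): drop {at(hall)}, keep {key_at(k2,office), open(d_hall_office)}, require {at(store), open(d_hall_store)}
    → {at(store), key_at(k2,office), open(d_hall_office), open(d_hall_store)}
  through step 2 (move(dock,store)): drop {at(store)}, keep {key_at(k2,office), open(d_hall_office), open(d_hall_store)}, require {at(dock), open(d_store_dock)}
    → {at(dock), key_at(k2,office), open(d_hall_office), open(d_hall_store), open(d_store_dock)}
  through step 1 (unlock(d_store_dock)): drop {open(d_store_dock)}, keep {at(dock), key_at(k2,office), open(d_hall_office), open(d_hall_store)}, require {have(k1), locked(d_store_dock)}
    → {at(dock), have(k1), key_at(k2,office), locked(d_store_dock), open(d_hall_office), open(d_hall_store)}

== RESULT ==
["at(dock)", "have(k1)", "key_at(k2,office)", "locked(d_store_dock)", "open(d_hall_office)", "open(d_hall_store)"]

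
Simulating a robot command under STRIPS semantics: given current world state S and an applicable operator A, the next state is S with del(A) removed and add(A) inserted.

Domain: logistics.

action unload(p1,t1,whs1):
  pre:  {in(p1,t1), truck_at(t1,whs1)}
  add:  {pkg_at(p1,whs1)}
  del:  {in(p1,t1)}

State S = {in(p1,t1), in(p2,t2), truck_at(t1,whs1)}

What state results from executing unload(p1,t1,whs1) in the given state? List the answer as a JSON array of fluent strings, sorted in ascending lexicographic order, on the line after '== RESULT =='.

Compute (S \ del) ∪ add:
  pre ⊆ S: {in(p1,t1), truck_at(t1,whs1)} ⊆ S  — applicable
  S \ del = {in(p2,t2), truck_at(t1,whs1)}
  ∪ add   = {in(p2,t2), pkg_at(p1,whs1), truck_at(t1,whs1)}

== RESULT ==
["in(p2,t2)", "pkg_at(p1,whs1)", "truck_at(t1,whs1)"]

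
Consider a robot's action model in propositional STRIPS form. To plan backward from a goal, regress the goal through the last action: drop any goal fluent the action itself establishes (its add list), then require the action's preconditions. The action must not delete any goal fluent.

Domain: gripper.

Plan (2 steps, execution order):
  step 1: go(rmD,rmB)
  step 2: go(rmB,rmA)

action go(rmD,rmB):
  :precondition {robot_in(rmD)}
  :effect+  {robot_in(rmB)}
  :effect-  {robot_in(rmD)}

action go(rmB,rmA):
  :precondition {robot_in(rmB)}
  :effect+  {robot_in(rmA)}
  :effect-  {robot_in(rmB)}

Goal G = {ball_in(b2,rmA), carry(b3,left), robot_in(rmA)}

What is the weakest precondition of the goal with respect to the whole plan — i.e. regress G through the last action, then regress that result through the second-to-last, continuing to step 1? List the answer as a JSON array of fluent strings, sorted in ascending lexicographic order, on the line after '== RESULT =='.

Regress step by step:
  through step 2 (go(rmB,rmA)): drop {robot_in(rmA)}, keep {ball_in(b2,rmA), carry(b3,left)}, require {robot_in(rmB)}
    → {ball_in(b2,rmA), carry(b3,left), robot_in(rmB)}
  through step 1 (go(rmD,rmB)): drop {robot_in(rmB)}, keep {ball_in(b2,rmA), carry(b3,left)}, require {robot_in(rmD)}
    → {ball_in(b2,rmA), carry(b3,left), robot_in(rmD)}

== RESULT ==
["ball_in(b2,rmA)", "carry(b3,left)", "robot_in(rmD)"]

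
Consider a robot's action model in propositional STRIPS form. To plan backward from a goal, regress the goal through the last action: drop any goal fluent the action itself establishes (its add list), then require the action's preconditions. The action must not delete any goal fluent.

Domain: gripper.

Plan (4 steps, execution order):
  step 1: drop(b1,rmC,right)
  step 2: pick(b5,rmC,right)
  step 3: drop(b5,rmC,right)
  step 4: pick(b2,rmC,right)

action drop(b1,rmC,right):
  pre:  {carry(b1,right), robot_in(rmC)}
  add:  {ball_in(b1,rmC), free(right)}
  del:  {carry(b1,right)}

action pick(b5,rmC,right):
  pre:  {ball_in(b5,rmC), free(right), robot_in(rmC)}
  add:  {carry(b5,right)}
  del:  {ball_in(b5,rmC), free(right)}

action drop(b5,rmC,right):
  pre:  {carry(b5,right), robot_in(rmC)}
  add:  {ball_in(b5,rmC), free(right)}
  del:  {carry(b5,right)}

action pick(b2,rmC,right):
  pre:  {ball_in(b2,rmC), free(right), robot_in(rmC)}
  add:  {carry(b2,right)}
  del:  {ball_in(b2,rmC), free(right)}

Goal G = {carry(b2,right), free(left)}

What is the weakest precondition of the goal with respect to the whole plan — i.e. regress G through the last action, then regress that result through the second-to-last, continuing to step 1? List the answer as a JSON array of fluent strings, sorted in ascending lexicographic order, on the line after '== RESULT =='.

Work backward from the goal:
  through step 4 (pick(b2,rmC,right)): drop {carry(b2,right)}, keep {free(left)}, require {ball_in(b2,rmC), free(right), robot_in(rmC)}
    → {ball_in(b2,rmC), free(left), free(right), robot_in(rmC)}
  through step 3 (drop(b5,rmC,right)): drop {free(right)}, keep {ball_in(b2,rmC), free(left), robot_in(rmC)}, require {carry(b5,right), robot_in(rmC)}
    → {ball_in(b2,rmC), carry(b5,right), free(left), robot_in(rmC)}
  through step 2 (pick(b5,rmC,right)): drop {carry(b5,right)}, keep {ball_in(b2,rmC), free(left), robot_in(rmC)}, require {ball_in(b5,rmC), free(right), robot_in(rmC)}
    → {ball_in(b2,rmC), ball_in(b5,rmC), free(left), free(right), robot_in(rmC)}
  through step 1 (drop(b1,rmC,right)): drop {free(right)}, keep {ball_in(b2,rmC), ball_in(b5,rmC), free(left), robot_in(rmC)}, require {carry(b1,right), robot_in(rmC)}
    → {ball_in(b2,rmC), ball_in(b5,rmC), carry(b1,right), free(left), robot_in(rmC)}

== RESULT ==
["ball_in(b2,rmC)", "ball_in(b5,rmC)", "carry(b1,right)", "free(left)", "robot_in(rmC)"]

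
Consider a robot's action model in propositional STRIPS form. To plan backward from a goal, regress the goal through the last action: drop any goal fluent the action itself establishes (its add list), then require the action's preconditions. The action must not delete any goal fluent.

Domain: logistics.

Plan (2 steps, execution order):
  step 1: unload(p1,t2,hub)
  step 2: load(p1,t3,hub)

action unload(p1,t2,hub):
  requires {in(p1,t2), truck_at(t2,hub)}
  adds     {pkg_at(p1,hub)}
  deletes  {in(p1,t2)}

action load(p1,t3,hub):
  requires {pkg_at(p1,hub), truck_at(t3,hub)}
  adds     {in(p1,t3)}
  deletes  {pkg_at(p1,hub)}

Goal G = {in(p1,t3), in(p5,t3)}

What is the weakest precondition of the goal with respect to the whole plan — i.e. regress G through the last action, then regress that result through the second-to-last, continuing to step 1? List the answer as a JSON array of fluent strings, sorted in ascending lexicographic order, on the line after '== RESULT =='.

Regress step by step:
  through step 2 (load(p1,t3,hub)): drop {in(p1,t3)}, keep {in(p5,t3)}, require {pkg_at(p1,hub), truck_at(t3,hub)}
    → {in(p5,t3), pkg_at(p1,hub), truck_at(t3,hub)}
  through step 1 (unload(p1,t2,hub)): drop {pkg_at(p1,hub)}, keep {in(p5,t3), truck_at(t3,hub)}, require {in(p1,t2), truck_at(t2,hub)}
    → {in(p1,t2), in(p5,t3), truck_at(t2,hub), truck_at(t3,hub)}

== RESULT ==
["in(p1,t2)", "in(p5,t3)", "truck_at(t2,hub)", "truck_at(t3,hub)"]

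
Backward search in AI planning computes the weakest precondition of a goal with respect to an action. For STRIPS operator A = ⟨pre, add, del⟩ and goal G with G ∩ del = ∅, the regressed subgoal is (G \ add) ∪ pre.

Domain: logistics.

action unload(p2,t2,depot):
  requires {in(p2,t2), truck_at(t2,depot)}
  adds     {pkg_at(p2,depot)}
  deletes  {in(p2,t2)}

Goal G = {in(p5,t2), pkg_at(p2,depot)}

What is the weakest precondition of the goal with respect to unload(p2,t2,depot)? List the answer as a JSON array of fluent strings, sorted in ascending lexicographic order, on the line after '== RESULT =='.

Regress:
  G ∩ del = {}  (empty — regression defined)
  G \ add = {in(p5,t2), pkg_at(p2,depot)} \ {pkg_at(p2,depot)} = {in(p5,t2)}
  ∪ pre   = {in(p5,t2)} ∪ {in(p2,t2), truck_at(t2,depot)}
          = {in(p2,t2), in(p5,t2), truck_at(t2,depot)}

== RESULT ==
["in(p2,t2)", "in(p5,t2)", "truck_at(t2,depot)"]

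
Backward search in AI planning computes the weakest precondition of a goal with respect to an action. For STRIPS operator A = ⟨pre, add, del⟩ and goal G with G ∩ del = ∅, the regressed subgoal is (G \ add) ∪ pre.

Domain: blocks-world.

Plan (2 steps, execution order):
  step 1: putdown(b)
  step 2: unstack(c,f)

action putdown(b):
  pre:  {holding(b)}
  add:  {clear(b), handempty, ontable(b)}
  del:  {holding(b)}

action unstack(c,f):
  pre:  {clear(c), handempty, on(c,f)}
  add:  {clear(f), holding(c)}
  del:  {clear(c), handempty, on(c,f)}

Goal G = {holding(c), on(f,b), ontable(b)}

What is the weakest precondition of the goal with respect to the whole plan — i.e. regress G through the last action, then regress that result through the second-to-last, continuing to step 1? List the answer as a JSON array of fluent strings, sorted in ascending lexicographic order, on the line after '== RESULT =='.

Work backward from the goal:
  through step 2 (unstack(c,f)): drop {holding(c)}, keep {on(f,b), ontable(b)}, require {clear(c), handempty, on(c,f)}
    → {clear(c), handempty, on(c,f), on(f,b), ontable(b)}
  through step 1 (putdown(b)): drop {handempty, ontable(b)}, keep {clear(c), on(c,f), on(f,b)}, require {holding(b)}
    → {clear(c), holding(b), on(c,f), on(f,b)}

== RESULT ==
["clear(c)", "holding(b)", "on(c,f)", "on(f,b)"]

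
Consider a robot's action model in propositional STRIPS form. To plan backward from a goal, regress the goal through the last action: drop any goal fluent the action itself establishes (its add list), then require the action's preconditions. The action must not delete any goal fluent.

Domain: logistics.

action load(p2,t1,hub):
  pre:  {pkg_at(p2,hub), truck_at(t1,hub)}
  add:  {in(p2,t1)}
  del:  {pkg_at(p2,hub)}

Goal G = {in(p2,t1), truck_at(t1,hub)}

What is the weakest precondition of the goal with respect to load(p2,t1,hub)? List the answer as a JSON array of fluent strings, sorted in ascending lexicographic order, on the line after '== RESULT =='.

Compute (G \ add) ∪ pre:
  G ∩ del = {}  (empty — regression defined)
  G \ add = {in(p2,t1), truck_at(t1,hub)} \ {in(p2,t1)} = {truck_at(t1,hub)}
  ∪ pre   = {truck_at(t1,hub)} ∪ {pkg_at(p2,hub), truck_at(t1,hub)}
          = {pkg_at(p2,hub), truck_at(t1,hub)}

== RESULT ==
["pkg_at(p2,hub)", "truck_at(t1,hub)"]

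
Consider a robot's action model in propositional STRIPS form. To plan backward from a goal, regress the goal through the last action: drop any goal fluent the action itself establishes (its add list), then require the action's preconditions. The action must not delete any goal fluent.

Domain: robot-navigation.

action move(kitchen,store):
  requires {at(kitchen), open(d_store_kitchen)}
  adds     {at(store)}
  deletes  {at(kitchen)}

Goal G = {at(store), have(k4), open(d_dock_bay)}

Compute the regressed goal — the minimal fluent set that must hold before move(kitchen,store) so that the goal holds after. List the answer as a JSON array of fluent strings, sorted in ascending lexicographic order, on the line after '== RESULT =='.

Compute (G \ add) ∪ pre:
  G ∩ del = {}  (empty — regression defined)
  G \ add = {at(store), have(k4), open(d_dock_bay)} \ {at(store)} = {have(k4), open(d_dock_bay)}
  ∪ pre   = {have(k4), open(d_dock_bay)} ∪ {at(kitchen), open(d_store_kitchen)}
          = {at(kitchen), have(k4), open(d_dock_bay), open(d_store_kitchen)}

== RESULT ==
["at(kitchen)", "have(k4)", "open(d_dock_bay)", "open(d_store_kitchen)"]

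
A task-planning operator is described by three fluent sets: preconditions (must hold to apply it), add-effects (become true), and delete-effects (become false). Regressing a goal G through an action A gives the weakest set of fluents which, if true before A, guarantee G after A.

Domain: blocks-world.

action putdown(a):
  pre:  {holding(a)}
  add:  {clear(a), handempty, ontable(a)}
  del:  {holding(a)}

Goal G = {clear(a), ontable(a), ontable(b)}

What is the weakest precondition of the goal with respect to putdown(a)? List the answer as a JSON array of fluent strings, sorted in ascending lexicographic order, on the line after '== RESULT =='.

Compute (G \ add) ∪ pre:
  G ∩ del = {}  (empty — regression defined)
  G \ add = {clear(a), ontable(a), ontable(b)} \ {clear(a), handempty, ontable(a)} = {ontable(b)}
  ∪ pre   = {ontable(b)} ∪ {holding(a)}
          = {holding(a), ontable(b)}

== RESULT ==
["holding(a)", "ontable(b)"]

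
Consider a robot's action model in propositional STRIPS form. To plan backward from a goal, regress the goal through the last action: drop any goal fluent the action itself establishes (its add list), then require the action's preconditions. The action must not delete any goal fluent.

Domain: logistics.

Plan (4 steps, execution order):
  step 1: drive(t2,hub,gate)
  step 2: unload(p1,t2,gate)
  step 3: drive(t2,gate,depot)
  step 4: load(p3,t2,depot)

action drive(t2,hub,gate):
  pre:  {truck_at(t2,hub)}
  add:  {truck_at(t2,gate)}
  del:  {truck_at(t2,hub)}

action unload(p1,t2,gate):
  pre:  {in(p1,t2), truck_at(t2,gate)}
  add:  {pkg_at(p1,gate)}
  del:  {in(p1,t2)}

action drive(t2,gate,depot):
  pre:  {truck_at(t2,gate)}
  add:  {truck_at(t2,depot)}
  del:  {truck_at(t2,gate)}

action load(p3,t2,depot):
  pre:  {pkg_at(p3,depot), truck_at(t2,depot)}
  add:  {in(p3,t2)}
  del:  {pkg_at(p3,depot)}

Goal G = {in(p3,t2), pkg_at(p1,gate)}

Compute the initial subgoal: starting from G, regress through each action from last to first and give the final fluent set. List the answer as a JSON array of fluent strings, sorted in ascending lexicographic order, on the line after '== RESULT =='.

Regress step by step:
  through step 4 (load(p3,t2,depot)): drop {in(p3,t2)}, keep {pkg_at(p1,gate)}, require {pkg_at(p3,depot), truck_at(t2,depot)}
    → {pkg_at(p1,gate), pkg_at(p3,depot), truck_at(t2,depot)}
  through step 3 (drive(t2,gate,depot)): drop {truck_at(t2,depot)}, keep {pkg_at(p1,gate), pkg_at(p3,depot)}, require {truck_at(t2,gate)}
    → {pkg_at(p1,gate), pkg_at(p3,depot), truck_at(t2,gate)}
  through step 2 (unload(p1,t2,gate)): drop {pkg_at(p1,gate)}, keep {pkg_at(p3,depot), truck_at(t2,gate)}, require {in(p1,t2), truck_at(t2,gate)}
    → {in(p1,t2), pkg_at(p3,depot), truck_at(t2,gate)}
  through step 1 (drive(t2,hub,gate)): drop {truck_at(t2,gate)}, keep {in(p1,t2), pkg_at(p3,depot)}, require {truck_at(t2,hub)}
    → {in(p1,t2), pkg_at(p3,depot), truck_at(t2,hub)}

== RESULT ==
["in(p1,t2)", "pkg_at(p3,depot)", "truck_at(t2,hub)"]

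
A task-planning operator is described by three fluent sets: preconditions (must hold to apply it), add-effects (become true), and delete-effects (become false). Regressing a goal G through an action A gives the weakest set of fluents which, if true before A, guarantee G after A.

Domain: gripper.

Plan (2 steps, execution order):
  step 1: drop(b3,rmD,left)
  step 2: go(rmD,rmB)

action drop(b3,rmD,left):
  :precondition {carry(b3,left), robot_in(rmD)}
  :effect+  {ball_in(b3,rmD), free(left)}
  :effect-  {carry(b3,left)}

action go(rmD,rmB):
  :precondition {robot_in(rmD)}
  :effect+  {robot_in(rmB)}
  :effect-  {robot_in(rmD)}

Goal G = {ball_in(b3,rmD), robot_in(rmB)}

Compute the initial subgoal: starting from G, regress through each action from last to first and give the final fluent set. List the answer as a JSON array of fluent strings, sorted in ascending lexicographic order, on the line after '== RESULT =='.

Regress step by step:
  through step 2 (go(rmD,rmB)): drop {robot_in(rmB)}, keep {ball_in(b3,rmD)}, require {robot_in(rmD)}
    → {ball_in(b3,rmD), robot_in(rmD)}
  through step 1 (drop(b3,rmD,left)): drop {ball_in(b3,rmD)}, keep {robot_in(rmD)}, require {carry(b3,left), robot_in(rmD)}
    → {carry(b3,left), robot_in(rmD)}

== RESULT ==
["carry(b3,left)", "robot_in(rmD)"]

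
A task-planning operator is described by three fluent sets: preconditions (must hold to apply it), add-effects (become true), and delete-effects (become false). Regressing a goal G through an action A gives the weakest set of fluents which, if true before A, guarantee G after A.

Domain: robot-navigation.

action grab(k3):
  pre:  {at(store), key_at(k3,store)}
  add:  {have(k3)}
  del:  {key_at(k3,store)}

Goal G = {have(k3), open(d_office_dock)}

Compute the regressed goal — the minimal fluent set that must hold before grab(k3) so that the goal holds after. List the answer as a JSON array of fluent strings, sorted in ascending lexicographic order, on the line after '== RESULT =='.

Compute (G \ add) ∪ pre:
  G ∩ del = {}  (empty — regression defined)
  G \ add = {have(k3), open(d_office_dock)} \ {have(k3)} = {open(d_office_dock)}
  ∪ pre   = {open(d_office_dock)} ∪ {at(store), key_at(k3,store)}
          = {at(store), key_at(k3,store), open(d_office_dock)}

== RESULT ==
["at(store)", "key_at(k3,store)", "open(d_office_dock)"]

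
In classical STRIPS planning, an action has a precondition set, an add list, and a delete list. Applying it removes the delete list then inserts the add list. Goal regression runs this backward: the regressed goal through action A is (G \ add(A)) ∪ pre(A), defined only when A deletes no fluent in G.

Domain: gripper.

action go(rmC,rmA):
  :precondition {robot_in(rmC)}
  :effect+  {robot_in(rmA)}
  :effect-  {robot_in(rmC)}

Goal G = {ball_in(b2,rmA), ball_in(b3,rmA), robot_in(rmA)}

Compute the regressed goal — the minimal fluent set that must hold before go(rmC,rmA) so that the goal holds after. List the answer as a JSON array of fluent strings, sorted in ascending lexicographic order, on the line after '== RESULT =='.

Regress:
  G ∩ del = {}  (empty — regression defined)
  G \ add = {ball_in(b2,rmA), ball_in(b3,rmA), robot_in(rmA)} \ {robot_in(rmA)} = {ball_in(b2,rmA), ball_in(b3,rmA)}
  ∪ pre   = {ball_in(b2,rmA), ball_in(b3,rmA)} ∪ {robot_in(rmC)}
          = {ball_in(b2,rmA), ball_in(b3,rmA), robot_in(rmC)}

== RESULT ==
["ball_in(b2,rmA)", "ball_in(b3,rmA)", "robot_in(rmC)"]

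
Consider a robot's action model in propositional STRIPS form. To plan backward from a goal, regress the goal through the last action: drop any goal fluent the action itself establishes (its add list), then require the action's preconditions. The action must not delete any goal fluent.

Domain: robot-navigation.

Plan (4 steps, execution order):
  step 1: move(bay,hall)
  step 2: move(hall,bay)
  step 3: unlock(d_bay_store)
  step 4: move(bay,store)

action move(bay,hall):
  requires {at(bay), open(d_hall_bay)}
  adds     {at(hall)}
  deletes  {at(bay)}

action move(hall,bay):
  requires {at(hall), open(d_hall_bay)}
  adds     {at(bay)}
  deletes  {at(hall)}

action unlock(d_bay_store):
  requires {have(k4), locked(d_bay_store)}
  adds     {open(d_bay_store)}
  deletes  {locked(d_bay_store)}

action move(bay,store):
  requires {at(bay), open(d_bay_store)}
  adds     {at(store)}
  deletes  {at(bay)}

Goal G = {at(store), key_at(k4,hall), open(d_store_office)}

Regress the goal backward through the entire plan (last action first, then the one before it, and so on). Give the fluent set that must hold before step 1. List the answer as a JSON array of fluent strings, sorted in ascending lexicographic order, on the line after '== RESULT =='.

Work backward from the goal:
  through step 4 (move(bay,store)): drop {at(store)}, keep {key_at(k4,hall), open(d_store_office)}, require {at(bay), open(d_bay_store)}
    → {at(bay), key_at(k4,hall), open(d_bay_store), open(d_store_office)}
  through step 3 (unlock(d_bay_store)): drop {open(d_bay_store)}, keep {at(bay), key_at(k4,hall), open(d_store_office)}, require {have(k4), locked(d_bay_store)}
    → {at(bay), have(k4), key_at(k4,hall), locked(d_bay_store), open(d_store_office)}
  through step 2 (move(hall,bay)): drop {at(bay)}, keep {have(k4), key_at(k4,hall), locked(d_bay_store), open(d_store_office)}, require {at(hall), open(d_hall_bay)}
    → {at(hall), have(k4), key_at(k4,hall), locked(d_bay_store), open(d_hall_bay), open(d_store_office)}
  through step 1 (move(bay,hall)): drop {at(hall)}, keep {have(k4), key_at(k4,hall), locked(d_bay_store), open(d_hall_bay), open(d_store_office)}, require {at(bay), open(d_hall_bay)}
    → {at(bay), have(k4), key_at(k4,hall), locked(d_bay_store), open(d_hall_bay), open(d_store_office)}

== RESULT ==
["at(bay)", "have(k4)", "key_at(k4,hall)", "locked(d_bay_store)", "open(d_hall_bay)", "open(d_store_office)"]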